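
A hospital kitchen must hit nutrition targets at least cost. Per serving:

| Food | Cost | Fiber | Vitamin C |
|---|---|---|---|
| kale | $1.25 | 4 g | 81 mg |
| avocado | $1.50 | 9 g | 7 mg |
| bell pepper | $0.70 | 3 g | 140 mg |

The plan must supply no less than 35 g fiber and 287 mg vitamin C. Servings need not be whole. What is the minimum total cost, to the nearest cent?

With two linear requirements the optimum uses one or two foods; enumerate the corners.
kale only: max(35/4, 287/81) = 8.75 servings → $10.94.
avocado only: max(35/9, 287/7) = 41 servings → $61.50.
bell pepper only: max(35/3, 287/140) = 11.67 servings → $8.17.
kale + avocado with both tight: 3.335 servings and 2.407 servings → $7.78.
kale + bell pepper: the both-tight solution has a negative serving — not a feasible corner.
avocado + bell pepper with both tight: 3.26 servings and 1.887 servings → $6.21.
So the least-cost plan costs $6.21.

$6.21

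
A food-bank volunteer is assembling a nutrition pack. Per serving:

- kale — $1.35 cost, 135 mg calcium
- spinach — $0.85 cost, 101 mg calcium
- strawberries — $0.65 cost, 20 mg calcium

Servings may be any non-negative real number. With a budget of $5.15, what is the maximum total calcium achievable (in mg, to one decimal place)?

611.9 mg

Calcium per dollar: spinach 118.8, kale 100, strawberries 30.77.
With no serving limits, spend the whole cost allowance on spinach: $5.15 / $0.85 × 101 mg = 611.9 mg.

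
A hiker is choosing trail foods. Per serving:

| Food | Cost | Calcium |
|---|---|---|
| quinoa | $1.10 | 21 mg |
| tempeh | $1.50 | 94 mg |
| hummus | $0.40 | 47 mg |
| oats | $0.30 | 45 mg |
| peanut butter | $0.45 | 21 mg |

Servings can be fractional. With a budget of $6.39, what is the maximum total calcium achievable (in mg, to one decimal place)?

958.5 mg

Calcium per dollar: oats 150, hummus 117.5, tempeh 62.67, peanut butter 46.67, quinoa 19.09.
With no serving limits, spend the whole cost allowance on oats: $6.39 / $0.30 × 45 mg = 958.5 mg.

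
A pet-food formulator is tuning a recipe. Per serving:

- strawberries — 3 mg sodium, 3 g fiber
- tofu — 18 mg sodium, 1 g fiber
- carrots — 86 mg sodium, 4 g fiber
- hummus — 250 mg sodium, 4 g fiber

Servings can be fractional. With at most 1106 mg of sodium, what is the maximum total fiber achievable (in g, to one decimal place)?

Fiber per mg sodium: strawberries 1, tofu 0.05556, carrots 0.04651, hummus 0.016.
With no serving limits, spend the whole sodium allowance on strawberries: 1106 mg / 3 mg × 3 g = 1106.0 g.

1106.0 g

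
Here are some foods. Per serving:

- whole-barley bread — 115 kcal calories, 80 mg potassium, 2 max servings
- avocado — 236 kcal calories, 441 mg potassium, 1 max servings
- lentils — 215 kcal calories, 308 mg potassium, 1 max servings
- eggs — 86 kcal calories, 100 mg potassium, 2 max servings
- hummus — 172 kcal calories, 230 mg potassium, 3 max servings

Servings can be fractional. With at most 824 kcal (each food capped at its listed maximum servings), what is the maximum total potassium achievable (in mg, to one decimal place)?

Potassium per kcal: avocado 1.869, lentils 1.433, hummus 1.337, eggs 1.163, whole-barley bread 0.6957.
Take 1 serving of avocado: uses 236 kcal, +441.0 mg potassium (running total 441.0 mg).
Take 1 serving of lentils: uses 215 kcal, +308.0 mg potassium (running total 749.0 mg).
Take 2.169 servings of hummus: uses 373 kcal, +498.8 mg potassium (running total 1247.8 mg).
Greedy by best ratio exhausts the calories allowance optimally: 1247.8 mg.

1247.8 mg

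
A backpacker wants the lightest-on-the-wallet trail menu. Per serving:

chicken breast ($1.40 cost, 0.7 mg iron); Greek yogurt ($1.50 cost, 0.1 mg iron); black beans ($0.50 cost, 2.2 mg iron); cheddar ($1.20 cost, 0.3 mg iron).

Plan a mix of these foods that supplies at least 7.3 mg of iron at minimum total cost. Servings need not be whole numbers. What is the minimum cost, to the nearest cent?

Cost per mg of iron: black beans $0.2273, chicken breast $2.0000, cheddar $4.0000, Greek yogurt $15.0000.
With no serving limits, use only black beans: 7.3 mg / 2.2 mg = 3.318 servings × $0.50 = $1.66.

$1.66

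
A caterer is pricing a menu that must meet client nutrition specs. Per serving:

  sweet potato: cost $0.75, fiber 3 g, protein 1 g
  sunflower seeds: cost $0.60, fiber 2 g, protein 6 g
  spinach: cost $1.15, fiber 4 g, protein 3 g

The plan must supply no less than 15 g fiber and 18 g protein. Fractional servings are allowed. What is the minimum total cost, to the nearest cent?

$3.99

Check every corner: each single food scaled to meet both minima, and each pair solved so both constraints bind.
sweet potato only: max(15/3, 18/1) = 18 servings → $13.50.
sunflower seeds only: max(15/2, 18/6) = 7.5 servings → $4.50.
spinach only: max(15/4, 18/3) = 6 servings → $6.90.
sweet potato + sunflower seeds with both tight: 3.375 servings and 2.438 servings → $3.99.
sweet potato + spinach: intersection lies outside the first quadrant.
sunflower seeds + spinach with both tight: 1.5 servings and 3 servings → $4.35.
So the least-cost plan costs $3.99.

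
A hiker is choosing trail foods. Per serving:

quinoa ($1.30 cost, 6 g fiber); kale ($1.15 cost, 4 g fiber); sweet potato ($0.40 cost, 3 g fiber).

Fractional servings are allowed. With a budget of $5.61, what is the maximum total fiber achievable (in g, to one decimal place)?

42.1 g

Fiber per dollar: sweet potato 7.5, quinoa 4.615, kale 3.478.
With no serving limits, spend the whole cost allowance on sweet potato: $5.61 / $0.40 × 3 g = 42.1 g.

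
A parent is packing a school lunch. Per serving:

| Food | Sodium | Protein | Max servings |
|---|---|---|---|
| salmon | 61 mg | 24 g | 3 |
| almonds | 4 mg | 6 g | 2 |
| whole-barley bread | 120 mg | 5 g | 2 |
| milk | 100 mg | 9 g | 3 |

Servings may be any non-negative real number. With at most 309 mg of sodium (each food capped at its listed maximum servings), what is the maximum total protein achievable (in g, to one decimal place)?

94.6 g

Protein per mg sodium: almonds 1.5, salmon 0.3934, milk 0.09, whole-barley bread 0.04167.
Take 2 servings of almonds: uses 8 mg sodium, +12.0 g protein (running total 12.0 g).
Take 3 servings of salmon: uses 183 mg sodium, +72.0 g protein (running total 84.0 g).
Take 1.18 servings of milk: uses 118 mg sodium, +10.6 g protein (running total 94.6 g).
Greedy by best ratio exhausts the sodium allowance optimally: 94.6 g.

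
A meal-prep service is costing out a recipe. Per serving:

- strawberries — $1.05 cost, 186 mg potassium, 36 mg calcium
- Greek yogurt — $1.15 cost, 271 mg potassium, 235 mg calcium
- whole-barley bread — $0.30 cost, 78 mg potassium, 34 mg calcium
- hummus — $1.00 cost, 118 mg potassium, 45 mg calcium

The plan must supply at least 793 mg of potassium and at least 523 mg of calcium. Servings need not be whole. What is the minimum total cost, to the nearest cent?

strawberries only: max(793/186, 523/36) = 14.53 servings → $15.25.
Greek yogurt only: max(793/271, 523/235) = 2.926 servings → $3.37.
whole-barley bread only: max(793/78, 523/34) = 15.38 servings → $4.61.
hummus only: max(793/118, 523/45) = 11.62 servings → $11.62.
strawberries + Greek yogurt with both tight: 1.314 servings and 2.024 servings → $3.71.
strawberries + whole-barley bread with both targets exact would need a negative amount; discard.
strawberries + hummus: the both-tight solution has a negative serving — not a feasible corner.
Greek yogurt + whole-barley bread with both tight: 1.517 servings and 4.895 servings → $3.21.
Greek yogurt + hummus with both tight: 1.676 servings and 2.872 servings → $4.80.
whole-barley bread + hummus with both targets exact would need a negative amount; discard.
The minimum over all feasible corners is $3.21.

$3.21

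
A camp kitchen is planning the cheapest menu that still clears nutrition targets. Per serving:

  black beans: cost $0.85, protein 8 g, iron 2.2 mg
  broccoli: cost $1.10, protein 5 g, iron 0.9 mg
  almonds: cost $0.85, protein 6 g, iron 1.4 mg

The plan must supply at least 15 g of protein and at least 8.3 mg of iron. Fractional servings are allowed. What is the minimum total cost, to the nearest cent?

Compare the cost at each extreme point of the feasible region.
black beans only: max(15/8, 8.3/2.2) = 3.773 servings → $3.21.
broccoli only: max(15/5, 8.3/0.9) = 9.222 servings → $10.14.
almonds only: max(15/6, 8.3/1.4) = 5.929 servings → $5.04.
black beans + broccoli: the both-tight solution has a negative serving — not a feasible corner.
black beans + almonds with both targets exact would need a negative amount; discard.
broccoli + almonds with both targets exact would need a negative amount; discard.
So the least-cost plan costs $3.21.

$3.21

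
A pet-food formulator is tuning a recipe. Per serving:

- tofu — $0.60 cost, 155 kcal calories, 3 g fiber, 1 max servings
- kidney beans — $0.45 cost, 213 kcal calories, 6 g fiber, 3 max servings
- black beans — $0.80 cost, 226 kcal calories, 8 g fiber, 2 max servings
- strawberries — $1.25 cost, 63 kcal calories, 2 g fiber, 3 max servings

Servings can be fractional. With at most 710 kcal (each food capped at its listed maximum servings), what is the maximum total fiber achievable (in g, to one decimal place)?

Fiber per kcal: black beans 0.0354, strawberries 0.03175, kidney beans 0.02817, tofu 0.01935.
Take 2 servings of black beans: uses 452 kcal, +16.0 g fiber (running total 16.0 g).
Take 3 servings of strawberries: uses 189 kcal, +6.0 g fiber (running total 22.0 g).
Take 0.3239 servings of kidney beans: uses 69 kcal, +1.9 g fiber (running total 23.9 g).
Filling greedily by fiber-per-kcal is optimal for one linear limit, giving 23.9 g.

23.9 g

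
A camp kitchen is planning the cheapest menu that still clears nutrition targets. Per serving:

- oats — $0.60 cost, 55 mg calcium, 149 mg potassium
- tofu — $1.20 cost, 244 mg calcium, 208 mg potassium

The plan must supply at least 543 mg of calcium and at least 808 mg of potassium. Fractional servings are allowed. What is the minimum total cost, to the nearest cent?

At the optimum either one food covers both requirements or two foods hit both targets exactly; no other combination can be cheaper.
oats only: max(543/55, 808/149) = 9.873 servings → $5.92.
tofu only: max(543/244, 808/208) = 3.885 servings → $4.66.
oats + tofu with both tight: 3.38 servings and 1.464 servings → $3.78.
So the least-cost plan costs $3.78.

$3.78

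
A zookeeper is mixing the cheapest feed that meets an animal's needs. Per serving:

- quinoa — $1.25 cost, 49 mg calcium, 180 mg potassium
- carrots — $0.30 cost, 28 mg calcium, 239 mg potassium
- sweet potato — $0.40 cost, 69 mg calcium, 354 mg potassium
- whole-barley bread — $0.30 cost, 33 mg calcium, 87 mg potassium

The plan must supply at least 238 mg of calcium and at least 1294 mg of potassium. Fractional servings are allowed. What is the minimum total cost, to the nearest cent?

Check every corner: each single food scaled to meet both minima, and each pair solved so both constraints bind.
quinoa only: max(238/49, 1294/180) = 7.189 servings → $8.99.
carrots only: max(238/28, 1294/239) = 8.5 servings → $2.55.
sweet potato only: max(238/69, 1294/354) = 3.655 servings → $1.46.
whole-barley bread only: max(238/33, 1294/87) = 14.87 servings → $4.46.
quinoa + carrots with both tight: 3.095 servings and 3.083 servings → $4.79.
quinoa + sweet potato with both targets exact would need a negative amount; discard.
quinoa + whole-barley bread: the both-tight solution has a negative serving — not a feasible corner.
carrots + sweet potato with both tight: 0.7652 servings and 3.139 servings → $1.49.
carrots + whole-barley bread with both tight: 4.035 servings and 3.788 servings → $2.35.
sweet potato + whole-barley bread with both targets exact would need a negative amount; discard.
The minimum over all feasible corners is $1.46.

$1.46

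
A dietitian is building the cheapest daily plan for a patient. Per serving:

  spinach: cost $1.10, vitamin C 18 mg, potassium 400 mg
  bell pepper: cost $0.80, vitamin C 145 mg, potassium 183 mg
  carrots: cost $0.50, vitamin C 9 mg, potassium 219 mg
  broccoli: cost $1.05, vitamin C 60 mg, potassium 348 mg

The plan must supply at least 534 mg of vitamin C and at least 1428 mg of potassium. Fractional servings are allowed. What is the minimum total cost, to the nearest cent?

With two linear requirements the optimum uses one or two foods; enumerate the corners.
spinach only: max(534/18, 1428/400) = 29.67 servings → $32.63.
bell pepper only: max(534/145, 1428/183) = 7.803 servings → $6.24.
carrots only: max(534/9, 1428/219) = 59.33 servings → $29.67.
broccoli only: max(534/60, 1428/348) = 8.9 servings → $9.35.
spinach + bell pepper with both tight: 1.999 servings and 3.435 servings → $4.95.
spinach + carrots: the both-tight solution has a negative serving — not a feasible corner.
spinach + broccoli with both targets exact would need a negative amount; discard.
bell pepper + carrots with both tight: 3.457 servings and 3.632 servings → $4.58.
bell pepper + broccoli with both tight: 2.537 servings and 2.769 servings → $4.94.
carrots + broccoli: intersection lies outside the first quadrant.
So the least-cost plan costs $4.58.

$4.58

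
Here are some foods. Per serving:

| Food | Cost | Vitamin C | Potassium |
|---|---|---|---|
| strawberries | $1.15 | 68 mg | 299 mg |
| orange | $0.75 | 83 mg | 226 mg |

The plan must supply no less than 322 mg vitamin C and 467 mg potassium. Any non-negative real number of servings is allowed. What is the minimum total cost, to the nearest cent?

$2.91

A basic optimal solution has at most two foods positive. Try each food alone and each pair with both targets met exactly.
strawberries only: max(322/68, 467/299) = 4.735 servings → $5.45.
orange only: max(322/83, 467/226) = 3.88 servings → $2.91.
strawberries + orange: intersection lies outside the first quadrant.
Cheapest feasible corner: $2.91.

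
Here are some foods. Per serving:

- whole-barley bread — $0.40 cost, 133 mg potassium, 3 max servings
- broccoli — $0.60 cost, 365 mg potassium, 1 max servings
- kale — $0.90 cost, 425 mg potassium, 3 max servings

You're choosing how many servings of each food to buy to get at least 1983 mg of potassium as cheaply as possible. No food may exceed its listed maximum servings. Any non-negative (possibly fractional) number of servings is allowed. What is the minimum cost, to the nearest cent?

Cost per mg of potassium: broccoli $0.0016, kale $0.0021, whole-barley bread $0.0030.
Take 1 serving of broccoli: +365.0 mg potassium for $0.60 (total $0.60, still need 1618.0 mg).
Take 3 servings of kale: +1275.0 mg potassium for $2.70 (total $3.30, still need 343.0 mg).
Take 2.579 servings of whole-barley bread: +343.0 mg potassium for $1.03 (total $4.33, still need 0.0 mg).
Greedy by cheapest-per-mg is optimal for a single linear constraint, so the minimum cost is $4.33.

$4.33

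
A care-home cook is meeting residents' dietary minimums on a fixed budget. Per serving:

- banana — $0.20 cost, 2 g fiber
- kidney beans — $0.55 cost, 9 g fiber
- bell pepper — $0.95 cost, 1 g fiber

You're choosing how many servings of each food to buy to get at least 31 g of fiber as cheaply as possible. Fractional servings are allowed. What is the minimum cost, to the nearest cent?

Cost per g of fiber: kidney beans $0.0611, banana $0.1000, bell pepper $0.9500.
With no serving limits, use only kidney beans: 31 g / 9 g = 3.444 servings × $0.55 = $1.89.

$1.89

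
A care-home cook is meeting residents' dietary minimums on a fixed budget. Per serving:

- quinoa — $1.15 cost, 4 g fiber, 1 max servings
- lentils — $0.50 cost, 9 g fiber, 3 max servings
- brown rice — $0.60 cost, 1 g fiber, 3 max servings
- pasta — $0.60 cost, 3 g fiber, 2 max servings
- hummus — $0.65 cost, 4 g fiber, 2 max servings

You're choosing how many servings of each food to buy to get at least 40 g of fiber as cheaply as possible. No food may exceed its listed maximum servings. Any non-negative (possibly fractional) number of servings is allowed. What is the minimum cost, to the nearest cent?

$3.80

Cost per g of fiber: lentils $0.0556, hummus $0.1625, pasta $0.2000, quinoa $0.2875, brown rice $0.6000.
Take 3 servings of lentils: +27.0 g fiber for $1.50 (total $1.50, still need 13.0 g).
Take 2 servings of hummus: +8.0 g fiber for $1.30 (total $2.80, still need 5.0 g).
Take 1.667 servings of pasta: +5.0 g fiber for $1.00 (total $3.80, still need 0.0 g).
Filling from the cheapest source first is optimal under one linear minimum: $3.80.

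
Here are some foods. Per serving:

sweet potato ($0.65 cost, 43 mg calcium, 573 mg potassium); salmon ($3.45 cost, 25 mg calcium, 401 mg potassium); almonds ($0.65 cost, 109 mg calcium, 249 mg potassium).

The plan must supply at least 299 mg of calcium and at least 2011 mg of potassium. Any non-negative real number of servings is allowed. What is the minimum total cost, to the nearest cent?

$2.88

Compare the cost at each extreme point of the feasible region.
sweet potato only: max(299/43, 2011/573) = 6.953 servings → $4.52.
salmon only: max(299/25, 2011/401) = 11.96 servings → $41.26.
almonds only: max(299/109, 2011/249) = 8.076 servings → $5.25.
sweet potato + salmon: the both-tight solution has a negative serving — not a feasible corner.
sweet potato + almonds with both tight: 2.797 servings and 1.64 servings → $2.88.
salmon + almonds with both tight: 3.862 servings and 1.857 servings → $14.53.
The minimum over all feasible corners is $2.88.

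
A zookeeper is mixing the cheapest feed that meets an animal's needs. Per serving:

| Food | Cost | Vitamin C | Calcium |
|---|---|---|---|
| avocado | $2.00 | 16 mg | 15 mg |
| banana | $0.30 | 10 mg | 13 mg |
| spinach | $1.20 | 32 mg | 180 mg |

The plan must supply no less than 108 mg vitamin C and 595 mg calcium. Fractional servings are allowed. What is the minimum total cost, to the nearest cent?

$4.03

The cheapest plan sits at a corner of the feasible region — with two constraints it uses at most two foods.
avocado only: max(108/16, 595/15) = 39.67 servings → $79.33.
banana only: max(108/10, 595/13) = 45.77 servings → $13.73.
spinach only: max(108/32, 595/180) = 3.375 servings → $4.05.
avocado + banana with both targets exact would need a negative amount; discard.
avocado + spinach with both tight: 0.1667 servings and 3.292 servings → $4.28.
banana + spinach with both tight: 0.289 servings and 3.285 servings → $4.03.
Cheapest feasible corner: $4.03.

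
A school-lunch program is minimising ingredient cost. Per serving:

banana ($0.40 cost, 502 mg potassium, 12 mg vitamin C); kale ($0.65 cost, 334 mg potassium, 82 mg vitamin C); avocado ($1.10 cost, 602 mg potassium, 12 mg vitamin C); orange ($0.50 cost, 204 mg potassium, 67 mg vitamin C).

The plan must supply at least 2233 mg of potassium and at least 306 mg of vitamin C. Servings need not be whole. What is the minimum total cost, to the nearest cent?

Two binding constraints pin down two serving amounts, so the optimal mix uses at most two foods. The candidates are each food alone (scaled to the tighter of potassium/vitamin C) and each pair with both constraints tight.
banana only: max(2233/502, 306/12) = 25.5 servings → $10.20.
kale only: max(2233/334, 306/82) = 6.686 servings → $4.35.
avocado only: max(2233/602, 306/12) = 25.5 servings → $28.05.
orange only: max(2233/204, 306/67) = 10.95 servings → $5.47.
banana + kale with both tight: 2.177 servings and 3.413 servings → $3.09.
banana + avocado with both targets exact would need a negative amount; discard.
banana + orange with both tight: 2.796 servings and 4.066 servings → $3.15.
kale + avocado with both tight: 3.471 servings and 1.784 servings → $4.22.
kale + orange: the both-tight solution has a negative serving — not a feasible corner.
avocado + orange with both tight: 2.301 servings and 4.155 servings → $4.61.
Cheapest feasible corner: $3.09.

$3.09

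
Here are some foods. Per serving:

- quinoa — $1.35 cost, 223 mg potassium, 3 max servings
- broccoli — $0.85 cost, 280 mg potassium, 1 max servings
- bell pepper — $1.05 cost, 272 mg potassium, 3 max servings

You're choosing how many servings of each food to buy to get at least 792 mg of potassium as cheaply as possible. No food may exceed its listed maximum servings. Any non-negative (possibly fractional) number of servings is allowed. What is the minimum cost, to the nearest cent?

$2.83

Cost per mg of potassium: broccoli $0.0030, bell pepper $0.0039, quinoa $0.0061.
Take 1 serving of broccoli: +280.0 mg potassium for $0.85 (total $0.85, still need 512.0 mg).
Take 1.882 servings of bell pepper: +512.0 mg potassium for $1.98 (total $2.83, still need 0.0 mg).
Filling from the cheapest source first is optimal under one linear minimum: $2.83.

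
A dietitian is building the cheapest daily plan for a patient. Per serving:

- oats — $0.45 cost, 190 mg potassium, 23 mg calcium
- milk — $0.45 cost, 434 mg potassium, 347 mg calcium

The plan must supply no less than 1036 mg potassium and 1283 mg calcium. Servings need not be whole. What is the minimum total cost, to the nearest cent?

$1.66

At the optimum either one food covers both requirements or two foods hit both targets exactly; no other combination can be cheaper.
oats only: max(1036/190, 1283/23) = 55.78 servings → $25.10.
milk only: max(1036/434, 1283/347) = 3.697 servings → $1.66.
oats + milk with both targets exact would need a negative amount; discard.
Cheapest feasible corner: $1.66.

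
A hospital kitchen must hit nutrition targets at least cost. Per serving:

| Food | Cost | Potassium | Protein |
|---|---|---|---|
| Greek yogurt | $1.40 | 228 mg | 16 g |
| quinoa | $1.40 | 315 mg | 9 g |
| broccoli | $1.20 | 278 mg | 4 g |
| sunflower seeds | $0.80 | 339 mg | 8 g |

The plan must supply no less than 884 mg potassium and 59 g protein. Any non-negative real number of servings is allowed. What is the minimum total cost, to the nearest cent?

Two binding constraints pin down two serving amounts, so the optimal mix uses at most two foods. The candidates are each food alone (scaled to the tighter of potassium/protein) and each pair with both constraints tight.
Greek yogurt only: max(884/228, 59/16) = 3.877 servings → $5.43.
quinoa only: max(884/315, 59/9) = 6.556 servings → $9.18.
broccoli only: max(884/278, 59/4) = 14.75 servings → $17.70.
sunflower seeds only: max(884/339, 59/8) = 7.375 servings → $5.90.
Greek yogurt + quinoa with both tight: 3.557 servings and 0.2316 servings → $5.30.
Greek yogurt + broccoli with both tight: 3.639 servings and 0.1957 servings → $5.33.
Greek yogurt + sunflower seeds with both tight: 3.591 servings and 0.1922 servings → $5.18.
quinoa + broccoli with both targets exact would need a negative amount; discard.
quinoa + sunflower seeds: the both-tight solution has a negative serving — not a feasible corner.
broccoli + sunflower seeds: the both-tight solution has a negative serving — not a feasible corner.
The minimum over all feasible corners is $5.18.

$5.18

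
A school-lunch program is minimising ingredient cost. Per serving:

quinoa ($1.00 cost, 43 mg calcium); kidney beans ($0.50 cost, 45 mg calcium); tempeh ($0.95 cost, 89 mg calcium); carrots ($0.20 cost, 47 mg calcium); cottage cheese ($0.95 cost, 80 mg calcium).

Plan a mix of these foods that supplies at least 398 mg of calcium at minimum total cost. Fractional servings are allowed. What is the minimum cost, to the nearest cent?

$1.69

Cost per mg of calcium: carrots $0.0043, tempeh $0.0107, kidney beans $0.0111, cottage cheese $0.0119, quinoa $0.0233.
With no serving limits, use only carrots: 398 mg / 47 mg = 8.468 servings × $0.20 = $1.69.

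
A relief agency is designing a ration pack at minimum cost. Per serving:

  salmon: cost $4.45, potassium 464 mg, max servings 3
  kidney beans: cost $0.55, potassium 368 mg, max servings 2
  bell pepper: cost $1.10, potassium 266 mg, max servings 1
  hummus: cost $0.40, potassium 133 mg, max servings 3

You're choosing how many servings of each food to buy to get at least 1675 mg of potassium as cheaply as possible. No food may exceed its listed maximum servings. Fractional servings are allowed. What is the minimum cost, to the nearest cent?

Cost per mg of potassium: kidney beans $0.0015, hummus $0.0030, bell pepper $0.0041, salmon $0.0096.
Take 2 servings of kidney beans: +736.0 mg potassium for $1.10 (total $1.10, still need 939.0 mg).
Take 3 servings of hummus: +399.0 mg potassium for $1.20 (total $2.30, still need 540.0 mg).
Take 1 serving of bell pepper: +266.0 mg potassium for $1.10 (total $3.40, still need 274.0 mg).
Take 0.5905 servings of salmon: +274.0 mg potassium for $2.63 (total $6.03, still need 0.0 mg).
Filling from the cheapest source first is optimal under one linear minimum: $6.03.

$6.03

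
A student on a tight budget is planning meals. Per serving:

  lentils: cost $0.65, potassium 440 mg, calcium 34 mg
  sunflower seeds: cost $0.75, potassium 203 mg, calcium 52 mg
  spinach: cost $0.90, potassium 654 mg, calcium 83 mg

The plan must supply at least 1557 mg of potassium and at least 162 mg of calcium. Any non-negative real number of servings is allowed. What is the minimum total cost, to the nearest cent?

$2.14

Two binding constraints pin down two serving amounts, so the optimal mix uses at most two foods. The candidates are each food alone (scaled to the tighter of potassium/calcium) and each pair with both constraints tight.
lentils only: max(1557/440, 162/34) = 4.765 servings → $3.10.
sunflower seeds only: max(1557/203, 162/52) = 7.67 servings → $5.75.
spinach only: max(1557/654, 162/83) = 2.381 servings → $2.14.
lentils + sunflower seeds with both tight: 3.009 servings and 1.148 servings → $2.82.
lentils + spinach with both tight: 1.63 servings and 1.284 servings → $2.22.
sunflower seeds + spinach: intersection lies outside the first quadrant.
So the least-cost plan costs $2.14.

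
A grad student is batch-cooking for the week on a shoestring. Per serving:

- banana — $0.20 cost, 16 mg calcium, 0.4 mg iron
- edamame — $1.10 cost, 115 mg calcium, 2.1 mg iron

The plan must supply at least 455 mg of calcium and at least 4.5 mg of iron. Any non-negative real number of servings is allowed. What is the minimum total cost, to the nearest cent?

Minimising a linear cost over {calcium ≥ 455, iron ≥ 4.5, servings ≥ 0} — the optimum is at a vertex, using one or two foods.
banana only: max(455/16, 4.5/0.4) = 28.44 servings → $5.69.
edamame only: max(455/115, 4.5/2.1) = 3.957 servings → $4.35.
banana + edamame: intersection lies outside the first quadrant.
The minimum over all feasible corners is $4.35.

$4.35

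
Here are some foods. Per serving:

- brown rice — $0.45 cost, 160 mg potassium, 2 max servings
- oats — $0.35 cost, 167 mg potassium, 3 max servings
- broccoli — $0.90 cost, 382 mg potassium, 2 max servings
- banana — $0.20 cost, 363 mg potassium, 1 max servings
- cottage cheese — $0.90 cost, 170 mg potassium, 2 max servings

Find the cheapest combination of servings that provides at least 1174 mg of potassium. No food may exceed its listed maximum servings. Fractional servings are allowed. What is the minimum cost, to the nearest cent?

$1.98

Cost per mg of potassium: banana $0.0006, oats $0.0021, broccoli $0.0024, brown rice $0.0028, cottage cheese $0.0053.
Take 1 serving of banana: +363.0 mg potassium for $0.20 (total $0.20, still need 811.0 mg).
Take 3 servings of oats: +501.0 mg potassium for $1.05 (total $1.25, still need 310.0 mg).
Take 0.8115 servings of broccoli: +310.0 mg potassium for $0.73 (total $1.98, still need 0.0 mg).
Greedy by cheapest-per-mg is optimal for a single linear constraint, so the minimum cost is $1.98.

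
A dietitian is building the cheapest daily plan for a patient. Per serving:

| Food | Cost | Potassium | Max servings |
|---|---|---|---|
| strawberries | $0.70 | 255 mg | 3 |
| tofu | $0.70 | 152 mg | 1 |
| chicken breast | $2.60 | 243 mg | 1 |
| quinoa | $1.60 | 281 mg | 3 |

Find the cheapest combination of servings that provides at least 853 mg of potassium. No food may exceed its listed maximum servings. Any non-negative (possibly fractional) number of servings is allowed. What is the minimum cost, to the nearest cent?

Cost per mg of potassium: strawberries $0.0027, tofu $0.0046, quinoa $0.0057, chicken breast $0.0107.
Take 3 servings of strawberries: +765.0 mg potassium for $2.10 (total $2.10, still need 88.0 mg).
Take 0.5789 servings of tofu: +88.0 mg potassium for $0.41 (total $2.51, still need 0.0 mg).
Filling from the cheapest source first is optimal under one linear minimum: $2.51.

$2.51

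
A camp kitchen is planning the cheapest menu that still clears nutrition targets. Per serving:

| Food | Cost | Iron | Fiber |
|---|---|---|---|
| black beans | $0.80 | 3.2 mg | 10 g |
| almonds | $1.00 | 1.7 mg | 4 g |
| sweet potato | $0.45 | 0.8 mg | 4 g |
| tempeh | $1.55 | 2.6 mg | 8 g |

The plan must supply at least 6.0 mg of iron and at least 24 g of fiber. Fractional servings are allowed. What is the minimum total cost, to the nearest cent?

For a min-cost LP with two ≥-constraints, a basic feasible solution has at most two positive variables.
black beans only: max(6.0/3.2, 24/10) = 2.4 servings → $1.92.
almonds only: max(6.0/1.7, 24/4) = 6 servings → $6.00.
sweet potato only: max(6.0/0.8, 24/4) = 7.5 servings → $3.38.
tempeh only: max(6.0/2.6, 24/8) = 3 servings → $4.65.
black beans + almonds: intersection lies outside the first quadrant.
black beans + sweet potato with both tight: 1 serving and 3.5 servings → $2.38.
black beans + tempeh: the both-tight solution has a negative serving — not a feasible corner.
almonds + sweet potato with both tight: 1.333 servings and 4.667 servings → $3.43.
almonds + tempeh with both targets exact would need a negative amount; discard.
sweet potato + tempeh with both tight: 3.6 servings and 1.2 servings → $3.48.
So the least-cost plan costs $1.92.

$1.92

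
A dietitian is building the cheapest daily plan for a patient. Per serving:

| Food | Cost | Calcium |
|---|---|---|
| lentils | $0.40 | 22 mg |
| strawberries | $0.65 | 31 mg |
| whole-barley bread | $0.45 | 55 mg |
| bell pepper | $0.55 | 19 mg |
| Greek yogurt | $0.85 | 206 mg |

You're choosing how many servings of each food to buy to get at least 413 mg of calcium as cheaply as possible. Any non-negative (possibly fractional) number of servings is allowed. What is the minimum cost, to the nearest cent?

Cost per mg of calcium: Greek yogurt $0.0041, whole-barley bread $0.0082, lentils $0.0182, strawberries $0.0210, bell pepper $0.0289.
With no serving limits, use only Greek yogurt: 413 mg / 206 mg = 2.005 servings × $0.85 = $1.70.

$1.70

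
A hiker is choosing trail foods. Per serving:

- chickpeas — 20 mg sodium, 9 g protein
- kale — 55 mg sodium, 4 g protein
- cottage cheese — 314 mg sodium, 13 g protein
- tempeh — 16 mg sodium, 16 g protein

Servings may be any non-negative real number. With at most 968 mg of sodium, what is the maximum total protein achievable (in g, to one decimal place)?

968.0 g

Protein per mg sodium: tempeh 1, chickpeas 0.45, kale 0.07273, cottage cheese 0.0414.
With no serving limits, spend the whole sodium allowance on tempeh: 968 mg / 16 mg × 16 g = 968.0 g.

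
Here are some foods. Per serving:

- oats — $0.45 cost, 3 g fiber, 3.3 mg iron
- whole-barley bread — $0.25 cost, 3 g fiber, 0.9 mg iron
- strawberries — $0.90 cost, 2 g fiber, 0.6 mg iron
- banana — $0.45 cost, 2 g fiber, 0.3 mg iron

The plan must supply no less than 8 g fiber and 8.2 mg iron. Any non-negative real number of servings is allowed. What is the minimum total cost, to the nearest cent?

A basic optimal solution has at most two foods positive. Try each food alone and each pair with both targets met exactly.
oats only: max(8/3, 8.2/3.3) = 2.667 servings → $1.20.
whole-barley bread only: max(8/3, 8.2/0.9) = 9.111 servings → $2.28.
strawberries only: max(8/2, 8.2/0.6) = 13.67 servings → $12.30.
banana only: max(8/2, 8.2/0.3) = 27.33 servings → $12.30.
oats + whole-barley bread with both tight: 2.417 servings and 0.25 servings → $1.15.
oats + strawberries with both tight: 2.417 servings and 0.375 servings → $1.43.
oats + banana with both tight: 2.456 servings and 0.3158 servings → $1.25.
whole-barley bread + strawberries (both tight): parallel constraints — no distinct corner.
whole-barley bread + banana: intersection lies outside the first quadrant.
strawberries + banana: intersection lies outside the first quadrant.
So the least-cost plan costs $1.15.

$1.15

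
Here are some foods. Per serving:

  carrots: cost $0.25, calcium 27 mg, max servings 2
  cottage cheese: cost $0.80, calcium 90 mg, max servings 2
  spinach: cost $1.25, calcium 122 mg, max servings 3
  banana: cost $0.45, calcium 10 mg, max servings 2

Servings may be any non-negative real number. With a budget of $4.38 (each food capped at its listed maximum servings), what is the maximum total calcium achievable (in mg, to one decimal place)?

456.5 mg

Calcium per dollar: cottage cheese 112.5, carrots 108, spinach 97.6, banana 22.22.
Take 2 servings of cottage cheese: spends $1.60, +180.0 mg calcium (running total 180.0 mg).
Take 2 servings of carrots: spends $0.50, +54.0 mg calcium (running total 234.0 mg).
Take 1.824 servings of spinach: spends $2.28, +222.5 mg calcium (running total 456.5 mg).
Greedy by best ratio exhausts the cost allowance optimally: 456.5 mg.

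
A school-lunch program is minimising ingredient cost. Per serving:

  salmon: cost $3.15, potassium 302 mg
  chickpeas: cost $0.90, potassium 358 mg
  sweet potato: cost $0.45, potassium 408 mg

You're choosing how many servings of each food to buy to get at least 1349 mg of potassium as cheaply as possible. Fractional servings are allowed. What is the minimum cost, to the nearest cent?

$1.49

Cost per mg of potassium: sweet potato $0.0011, chickpeas $0.0025, salmon $0.0104.
With no serving limits, use only sweet potato: 1349 mg / 408 mg = 3.306 servings × $0.45 = $1.49.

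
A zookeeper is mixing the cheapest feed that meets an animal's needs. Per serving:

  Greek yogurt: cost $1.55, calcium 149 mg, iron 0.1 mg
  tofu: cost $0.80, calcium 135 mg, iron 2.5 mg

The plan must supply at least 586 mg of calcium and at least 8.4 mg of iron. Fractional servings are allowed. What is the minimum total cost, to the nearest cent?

Check every corner: each single food scaled to meet both minima, and each pair solved so both constraints bind.
Greek yogurt only: max(586/149, 8.4/0.1) = 84 servings → $130.20.
tofu only: max(586/135, 8.4/2.5) = 4.341 servings → $3.47.
Greek yogurt + tofu with both tight: 0.922 servings and 3.323 servings → $4.09.
Cheapest feasible corner: $3.47.

$3.47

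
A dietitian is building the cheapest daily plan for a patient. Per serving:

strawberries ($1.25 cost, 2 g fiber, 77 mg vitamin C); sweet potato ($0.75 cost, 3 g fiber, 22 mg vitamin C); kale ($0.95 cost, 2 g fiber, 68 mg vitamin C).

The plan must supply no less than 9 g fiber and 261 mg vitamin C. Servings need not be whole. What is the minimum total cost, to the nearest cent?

$3.90

Minimising a linear cost over {fiber ≥ 9, vitamin C ≥ 261, servings ≥ 0} — the optimum is at a vertex, using one or two foods.
strawberries only: max(9/2, 261/77) = 4.5 servings → $5.62.
sweet potato only: max(9/3, 261/22) = 11.86 servings → $8.90.
kale only: max(9/2, 261/68) = 4.5 servings → $4.28.
strawberries + sweet potato with both tight: 3.128 servings and 0.9144 servings → $4.60.
strawberries + kale: intersection lies outside the first quadrant.
sweet potato + kale with both tight: 0.5625 servings and 3.656 servings → $3.90.
So the least-cost plan costs $3.90.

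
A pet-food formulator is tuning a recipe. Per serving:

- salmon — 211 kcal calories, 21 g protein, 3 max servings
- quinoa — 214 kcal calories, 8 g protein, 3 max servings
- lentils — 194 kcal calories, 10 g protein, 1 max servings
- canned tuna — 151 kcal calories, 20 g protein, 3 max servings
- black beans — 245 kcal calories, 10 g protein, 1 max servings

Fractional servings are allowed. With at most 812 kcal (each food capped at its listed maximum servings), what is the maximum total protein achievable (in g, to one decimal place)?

Protein per kcal: canned tuna 0.1325, salmon 0.09953, lentils 0.05155, black beans 0.04082, quinoa 0.03738.
Take 3 servings of canned tuna: uses 453 kcal, +60.0 g protein (running total 60.0 g).
Take 1.701 servings of salmon: uses 359 kcal, +35.7 g protein (running total 95.7 g).
Greedy by best ratio exhausts the calories allowance optimally: 95.7 g.

95.7 g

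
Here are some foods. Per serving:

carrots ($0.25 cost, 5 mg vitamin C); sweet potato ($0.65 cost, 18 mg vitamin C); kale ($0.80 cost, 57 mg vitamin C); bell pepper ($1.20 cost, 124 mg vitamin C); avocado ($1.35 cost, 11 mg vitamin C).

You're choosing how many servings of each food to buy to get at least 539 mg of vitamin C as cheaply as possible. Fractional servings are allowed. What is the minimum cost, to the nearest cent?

$5.22

Cost per mg of vitamin C: bell pepper $0.0097, kale $0.0140, sweet potato $0.0361, carrots $0.0500, avocado $0.1227.
With no serving limits, use only bell pepper: 539 mg / 124 mg = 4.347 servings × $1.20 = $5.22.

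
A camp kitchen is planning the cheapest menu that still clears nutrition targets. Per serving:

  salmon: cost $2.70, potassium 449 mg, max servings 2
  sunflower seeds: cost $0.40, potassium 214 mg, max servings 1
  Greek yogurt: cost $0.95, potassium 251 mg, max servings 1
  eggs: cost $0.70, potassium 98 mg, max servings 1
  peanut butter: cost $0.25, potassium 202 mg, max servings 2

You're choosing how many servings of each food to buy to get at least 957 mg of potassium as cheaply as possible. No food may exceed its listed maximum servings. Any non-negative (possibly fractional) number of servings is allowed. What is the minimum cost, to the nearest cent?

Cost per mg of potassium: peanut butter $0.0012, sunflower seeds $0.0019, Greek yogurt $0.0038, salmon $0.0060, eggs $0.0071.
Take 2 servings of peanut butter: +404.0 mg potassium for $0.50 (total $0.50, still need 553.0 mg).
Take 1 serving of sunflower seeds: +214.0 mg potassium for $0.40 (total $0.90, still need 339.0 mg).
Take 1 serving of Greek yogurt: +251.0 mg potassium for $0.95 (total $1.85, still need 88.0 mg).
Take 0.196 servings of salmon: +88.0 mg potassium for $0.53 (total $2.38, still need 0.0 mg).
Greedy by cheapest-per-mg is optimal for a single linear constraint, so the minimum cost is $2.38.

$2.38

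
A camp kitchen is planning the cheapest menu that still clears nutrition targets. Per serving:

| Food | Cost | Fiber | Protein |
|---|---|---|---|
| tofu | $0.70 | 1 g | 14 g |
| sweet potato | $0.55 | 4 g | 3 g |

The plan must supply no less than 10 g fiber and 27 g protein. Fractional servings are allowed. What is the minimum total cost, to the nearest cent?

$2.20

Compare the cost at each extreme point of the feasible region.
tofu only: max(10/1, 27/14) = 10 servings → $7.00.
sweet potato only: max(10/4, 27/3) = 9 servings → $4.95.
tofu + sweet potato with both tight: 1.472 servings and 2.132 servings → $2.20.
The minimum over all feasible corners is $2.20.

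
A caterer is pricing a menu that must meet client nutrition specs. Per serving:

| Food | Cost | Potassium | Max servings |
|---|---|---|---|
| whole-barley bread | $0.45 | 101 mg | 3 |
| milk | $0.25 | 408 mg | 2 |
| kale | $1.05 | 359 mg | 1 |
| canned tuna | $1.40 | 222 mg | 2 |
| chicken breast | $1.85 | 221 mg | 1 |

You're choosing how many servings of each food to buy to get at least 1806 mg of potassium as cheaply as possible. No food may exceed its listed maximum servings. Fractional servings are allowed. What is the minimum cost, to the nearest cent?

$4.97

Cost per mg of potassium: milk $0.0006, kale $0.0029, whole-barley bread $0.0045, canned tuna $0.0063, chicken breast $0.0084.
Take 2 servings of milk: +816.0 mg potassium for $0.50 (total $0.50, still need 990.0 mg).
Take 1 serving of kale: +359.0 mg potassium for $1.05 (total $1.55, still need 631.0 mg).
Take 3 servings of whole-barley bread: +303.0 mg potassium for $1.35 (total $2.90, still need 328.0 mg).
Take 1.477 servings of canned tuna: +328.0 mg potassium for $2.07 (total $4.97, still need 0.0 mg).
Filling from the cheapest source first is optimal under one linear minimum: $4.97.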